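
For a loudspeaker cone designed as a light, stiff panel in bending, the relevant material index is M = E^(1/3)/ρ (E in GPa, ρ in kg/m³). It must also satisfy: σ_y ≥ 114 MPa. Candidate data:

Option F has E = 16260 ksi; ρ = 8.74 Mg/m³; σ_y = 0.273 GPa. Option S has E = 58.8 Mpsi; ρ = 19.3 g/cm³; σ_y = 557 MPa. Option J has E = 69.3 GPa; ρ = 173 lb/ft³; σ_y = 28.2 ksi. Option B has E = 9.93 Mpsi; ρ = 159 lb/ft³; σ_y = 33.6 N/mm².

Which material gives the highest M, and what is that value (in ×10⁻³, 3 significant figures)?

Screen on constraints: σ_y ≥ 114 MPa. Survivors: option F, option S, option J.
Putting every candidate on a common basis:
  option F: E = 112.1 GPa, ρ = 8740 kg/m³
  option S: E = 405.4 GPa, ρ = 19300 kg/m³
  option J: E = 69.30 GPa, ρ = 2771 kg/m³
  option J: M = 1.48×10⁻³
  option F: M = 0.552×10⁻³
  option S: M = 0.383×10⁻³
Option J ranks first.

option J, M = 1.48×10⁻³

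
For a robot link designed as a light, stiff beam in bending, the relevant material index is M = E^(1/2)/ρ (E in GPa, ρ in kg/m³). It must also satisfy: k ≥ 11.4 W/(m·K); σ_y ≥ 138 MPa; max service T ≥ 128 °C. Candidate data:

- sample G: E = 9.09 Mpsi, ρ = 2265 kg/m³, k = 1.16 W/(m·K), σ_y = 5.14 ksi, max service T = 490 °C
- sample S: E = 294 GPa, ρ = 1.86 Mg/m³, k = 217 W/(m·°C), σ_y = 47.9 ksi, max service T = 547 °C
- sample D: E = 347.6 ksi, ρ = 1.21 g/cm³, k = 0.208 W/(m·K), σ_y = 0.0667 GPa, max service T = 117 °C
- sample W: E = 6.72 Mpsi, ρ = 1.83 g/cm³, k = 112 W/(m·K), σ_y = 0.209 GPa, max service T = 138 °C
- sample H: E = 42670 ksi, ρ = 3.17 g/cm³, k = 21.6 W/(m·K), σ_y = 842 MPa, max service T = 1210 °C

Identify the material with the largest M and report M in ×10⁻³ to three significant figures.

sample S, M = 9.22×10⁻³

Screen on constraints: k ≥ 11.4 W/(m·K); σ_y ≥ 138 MPa; max service T ≥ 128 °C. Survivors: sample S, sample W, sample H.
Convert each candidate to consistent units, then evaluate M:
  sample S: E = 294.0 GPa, ρ = 1860 kg/m³
  sample W: E = 46.33 GPa, ρ = 1830 kg/m³
  sample H: E = 294.2 GPa, ρ = 3170 kg/m³
  sample S: M = 9.22×10⁻³
  sample H: M = 5.41×10⁻³
  sample W: M = 3.72×10⁻³
Sample S has the largest M.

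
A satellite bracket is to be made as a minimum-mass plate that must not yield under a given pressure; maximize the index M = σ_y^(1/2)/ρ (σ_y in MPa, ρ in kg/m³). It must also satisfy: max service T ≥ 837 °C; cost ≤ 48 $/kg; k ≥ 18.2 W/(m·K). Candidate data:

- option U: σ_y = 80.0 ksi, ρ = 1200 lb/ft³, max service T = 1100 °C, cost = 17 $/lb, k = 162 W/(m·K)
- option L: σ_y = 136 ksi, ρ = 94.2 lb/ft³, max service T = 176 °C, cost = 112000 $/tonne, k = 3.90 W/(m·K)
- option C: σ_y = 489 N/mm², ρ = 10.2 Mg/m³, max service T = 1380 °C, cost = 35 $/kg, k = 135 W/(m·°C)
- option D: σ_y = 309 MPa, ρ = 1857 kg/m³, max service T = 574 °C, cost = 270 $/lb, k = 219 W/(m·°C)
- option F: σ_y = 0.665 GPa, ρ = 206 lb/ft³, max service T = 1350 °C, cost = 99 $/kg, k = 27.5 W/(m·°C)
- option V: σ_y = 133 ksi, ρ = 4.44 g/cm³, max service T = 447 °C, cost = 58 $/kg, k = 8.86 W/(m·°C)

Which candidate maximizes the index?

option C

Screen on constraints: max service T ≥ 837 °C; cost ≤ 48 $/kg; k ≥ 18.2 W/(m·K). Survivors: option U, option C.
After converting to SI:
  option U: σ_y = 551.6 MPa, ρ = 19220 kg/m³
  option C: σ_y = 489.0 MPa, ρ = 10200 kg/m³
  option C: M = 2.17×10⁻³
  option U: M = 1.22×10⁻³
Option C ranks first.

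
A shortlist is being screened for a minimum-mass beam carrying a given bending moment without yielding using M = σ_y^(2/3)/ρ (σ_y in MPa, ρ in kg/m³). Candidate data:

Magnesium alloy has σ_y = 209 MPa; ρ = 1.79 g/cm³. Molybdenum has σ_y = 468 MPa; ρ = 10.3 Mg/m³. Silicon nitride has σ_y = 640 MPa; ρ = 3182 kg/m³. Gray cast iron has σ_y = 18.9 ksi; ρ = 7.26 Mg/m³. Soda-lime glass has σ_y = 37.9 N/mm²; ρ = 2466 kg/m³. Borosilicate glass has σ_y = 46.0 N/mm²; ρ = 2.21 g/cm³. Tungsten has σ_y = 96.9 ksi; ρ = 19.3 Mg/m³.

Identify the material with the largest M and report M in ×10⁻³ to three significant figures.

After converting to SI:
  magnesium alloy: σ_y = 209.0 MPa, ρ = 1790 kg/m³
  molybdenum: σ_y = 468.0 MPa, ρ = 10300 kg/m³
  silicon nitride: σ_y = 640.0 MPa, ρ = 3182 kg/m³
  gray cast iron: σ_y = 130.3 MPa, ρ = 7260 kg/m³
  soda-lime glass: σ_y = 37.90 MPa, ρ = 2466 kg/m³
  borosilicate glass: σ_y = 46.00 MPa, ρ = 2210 kg/m³
  tungsten: σ_y = 668.1 MPa, ρ = 19300 kg/m³
  silicon nitride: M = 23.3×10⁻³
  magnesium alloy: M = 19.7×10⁻³
  molybdenum: M = 5.85×10⁻³
  borosilicate glass: M = 5.81×10⁻³
  soda-lime glass: M = 4.58×10⁻³
  tungsten: M = 3.96×10⁻³
  gray cast iron: M = 3.54×10⁻³
The maximum is for silicon nitride.

silicon nitride, M = 23.3×10⁻³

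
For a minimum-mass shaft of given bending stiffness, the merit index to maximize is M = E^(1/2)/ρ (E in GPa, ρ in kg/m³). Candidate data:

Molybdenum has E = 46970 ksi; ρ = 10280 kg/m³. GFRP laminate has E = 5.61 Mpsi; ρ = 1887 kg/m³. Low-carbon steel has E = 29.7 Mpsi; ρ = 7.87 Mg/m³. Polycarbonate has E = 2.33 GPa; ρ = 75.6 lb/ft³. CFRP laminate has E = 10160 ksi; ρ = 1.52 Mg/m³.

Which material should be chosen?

In SI units:
  molybdenum: E = 323.8 GPa, ρ = 10280 kg/m³
  GFRP laminate: E = 38.68 GPa, ρ = 1887 kg/m³
  low-carbon steel: E = 204.8 GPa, ρ = 7870 kg/m³
  polycarbonate: E = 2.330 GPa, ρ = 1211 kg/m³
  CFRP laminate: E = 70.05 GPa, ρ = 1520 kg/m³
  CFRP laminate: M = 5.51×10⁻³
  GFRP laminate: M = 3.30×10⁻³
  low-carbon steel: M = 1.82×10⁻³
  molybdenum: M = 1.75×10⁻³
  polycarbonate: M = 1.26×10⁻³
The maximum is for CFRP laminate.

CFRP laminate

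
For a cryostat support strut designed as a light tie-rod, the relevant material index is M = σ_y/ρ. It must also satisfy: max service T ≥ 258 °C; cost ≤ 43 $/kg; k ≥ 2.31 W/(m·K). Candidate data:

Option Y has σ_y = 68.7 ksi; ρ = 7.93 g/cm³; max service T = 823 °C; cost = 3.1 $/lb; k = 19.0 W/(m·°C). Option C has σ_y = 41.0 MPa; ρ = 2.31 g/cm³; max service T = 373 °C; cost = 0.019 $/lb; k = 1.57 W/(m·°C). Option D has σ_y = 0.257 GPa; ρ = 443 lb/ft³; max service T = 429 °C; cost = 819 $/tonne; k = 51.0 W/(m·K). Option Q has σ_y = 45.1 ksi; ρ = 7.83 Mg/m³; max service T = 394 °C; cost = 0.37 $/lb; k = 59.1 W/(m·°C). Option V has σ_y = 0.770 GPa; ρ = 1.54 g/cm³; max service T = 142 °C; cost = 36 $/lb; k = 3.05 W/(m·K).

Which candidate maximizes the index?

Screen on constraints: max service T ≥ 258 °C; cost ≤ 43 $/kg; k ≥ 2.31 W/(m·K). Survivors: option Y, option D, option Q.
Putting every candidate on a common basis:
  option Y: σ_y = 473.7 MPa, ρ = 7930 kg/m³
  option D: σ_y = 257.0 MPa, ρ = 7096 kg/m³
  option Q: σ_y = 311.0 MPa, ρ = 7830 kg/m³
  option Y: M = 59.7 kN·m/kg
  option Q: M = 39.7 kN·m/kg
  option D: M = 36.2 kN·m/kg
Option Y has the largest M.

option Y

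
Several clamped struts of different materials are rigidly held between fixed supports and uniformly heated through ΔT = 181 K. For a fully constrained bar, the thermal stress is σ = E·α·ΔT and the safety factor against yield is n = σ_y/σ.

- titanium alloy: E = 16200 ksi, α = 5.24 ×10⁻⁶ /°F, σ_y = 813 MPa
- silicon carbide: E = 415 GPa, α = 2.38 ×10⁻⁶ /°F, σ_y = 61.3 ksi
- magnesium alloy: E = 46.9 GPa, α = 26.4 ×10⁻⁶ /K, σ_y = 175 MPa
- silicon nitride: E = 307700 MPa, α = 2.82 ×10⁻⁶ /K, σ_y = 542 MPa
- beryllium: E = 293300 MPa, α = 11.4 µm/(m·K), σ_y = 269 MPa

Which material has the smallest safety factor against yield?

In consistent units (E in GPa, α in ×10⁻⁶/K, σ_y in MPa):
  titanium alloy: E = 111.7, α = 9.43, σ_y = 813.0 → σ = 191 MPa, n = 4.26
  silicon carbide: E = 415.0, α = 4.28, σ_y = 422.6 → σ = 322 MPa, n = 1.31
  magnesium alloy: E = 46.90, α = 26.4, σ_y = 175.0 → σ = 224 MPa, n = 0.781
  silicon nitride: E = 307.7, α = 2.82, σ_y = 542.0 → σ = 157 MPa, n = 3.45
  beryllium: E = 293.3, α = 11.4, σ_y = 269.0 → σ = 605 MPa, n = 0.444
Beryllium has the lowest safety factor, n = 0.444.

beryllium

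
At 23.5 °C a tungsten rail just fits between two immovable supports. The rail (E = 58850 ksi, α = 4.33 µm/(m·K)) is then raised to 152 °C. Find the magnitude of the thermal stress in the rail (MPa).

226 MPa

E = 58850 ksi = 405.8 GPa.
ΔT = 128.5 K. Constrained thermal stress σ = E·α·ΔT = 405.8×10³ MPa × 4.33×10⁻⁶ × 128.5 = 226 MPa (compressive).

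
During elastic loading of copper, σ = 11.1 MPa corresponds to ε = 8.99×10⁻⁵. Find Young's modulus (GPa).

E = σ/ε = 11.1 MPa / 8.99×10⁻⁵ = 123500 MPa = 123 GPa.

123 GPa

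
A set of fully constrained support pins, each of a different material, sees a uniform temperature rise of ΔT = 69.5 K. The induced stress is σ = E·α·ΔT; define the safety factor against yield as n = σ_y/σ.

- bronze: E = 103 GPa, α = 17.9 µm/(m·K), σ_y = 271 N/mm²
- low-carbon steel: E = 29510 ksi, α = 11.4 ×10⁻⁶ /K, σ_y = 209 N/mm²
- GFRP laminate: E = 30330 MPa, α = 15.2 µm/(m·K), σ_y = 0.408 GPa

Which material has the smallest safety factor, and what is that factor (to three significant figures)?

With everything in SI (GPa, ×10⁻⁶/K, MPa):
  bronze: E = 103.0, α = 17.9, σ_y = 271.0 → σ = 128 MPa, n = 2.11
  low-carbon steel: E = 203.5, α = 11.4, σ_y = 209.0 → σ = 161 MPa, n = 1.30
  GFRP laminate: E = 30.33, α = 15.2, σ_y = 408.0 → σ = 32.0 MPa, n = 12.7
Smallest n: low-carbon steel with n = 1.30.

low-carbon steel, n = 1.30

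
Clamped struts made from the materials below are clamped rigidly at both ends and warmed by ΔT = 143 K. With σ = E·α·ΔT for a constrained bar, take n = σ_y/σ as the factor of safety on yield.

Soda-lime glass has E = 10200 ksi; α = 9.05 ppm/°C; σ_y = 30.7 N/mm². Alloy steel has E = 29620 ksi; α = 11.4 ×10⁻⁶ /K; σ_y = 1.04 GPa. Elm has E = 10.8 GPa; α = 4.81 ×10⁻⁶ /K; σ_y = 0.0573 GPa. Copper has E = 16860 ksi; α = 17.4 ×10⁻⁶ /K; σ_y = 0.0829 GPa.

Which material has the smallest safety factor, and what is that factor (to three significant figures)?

Per material, after unit conversion:
  soda-lime glass: E = 70.33, α = 9.05, σ_y = 30.70 → σ = 91.0 MPa, n = 0.337
  alloy steel: E = 204.2, α = 11.4, σ_y = 1040 → σ = 333 MPa, n = 3.12
  elm: E = 10.80, α = 4.81, σ_y = 57.30 → σ = 7.43 MPa, n = 7.71
  copper: E = 116.2, α = 17.4, σ_y = 82.90 → σ = 289 MPa, n = 0.287
The minimum is copper at n = 0.287.

copper, n = 0.287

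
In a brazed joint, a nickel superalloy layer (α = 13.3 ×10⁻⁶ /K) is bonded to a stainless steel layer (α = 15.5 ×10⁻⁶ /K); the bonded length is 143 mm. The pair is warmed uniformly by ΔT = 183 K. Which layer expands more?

stainless steel

α(nickel superalloy) = 13.3×10⁻⁶/K vs α(stainless steel) = 15.5×10⁻⁶/K.
Higher α expands more for the same ΔT: stainless steel.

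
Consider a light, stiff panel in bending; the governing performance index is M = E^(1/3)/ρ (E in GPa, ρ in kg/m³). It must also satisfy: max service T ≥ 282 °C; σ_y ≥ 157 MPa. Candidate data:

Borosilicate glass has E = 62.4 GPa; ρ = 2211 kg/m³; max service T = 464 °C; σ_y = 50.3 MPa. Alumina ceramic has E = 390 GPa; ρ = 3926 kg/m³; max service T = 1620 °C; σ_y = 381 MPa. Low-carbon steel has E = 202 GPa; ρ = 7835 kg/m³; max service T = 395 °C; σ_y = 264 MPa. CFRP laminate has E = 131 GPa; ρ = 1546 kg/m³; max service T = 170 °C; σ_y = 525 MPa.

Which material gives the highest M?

alumina ceramic

Screen on constraints: max service T ≥ 282 °C; σ_y ≥ 157 MPa. Survivors: alumina ceramic, low-carbon steel.
Per-candidate index values:
  alumina ceramic: M = 1.86×10⁻³
  low-carbon steel: M = 0.749×10⁻³
Alumina ceramic has the largest M.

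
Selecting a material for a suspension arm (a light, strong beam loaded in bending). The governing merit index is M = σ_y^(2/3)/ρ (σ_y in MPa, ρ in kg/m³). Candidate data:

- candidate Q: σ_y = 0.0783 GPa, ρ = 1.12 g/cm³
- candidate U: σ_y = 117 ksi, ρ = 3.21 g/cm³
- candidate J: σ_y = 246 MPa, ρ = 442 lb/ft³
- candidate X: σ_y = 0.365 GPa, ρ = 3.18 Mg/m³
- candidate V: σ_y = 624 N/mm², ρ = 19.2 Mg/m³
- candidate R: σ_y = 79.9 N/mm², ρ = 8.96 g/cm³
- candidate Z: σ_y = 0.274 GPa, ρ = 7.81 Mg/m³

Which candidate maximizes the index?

candidate U

Normalizing units and computing the index:
  candidate Q: σ_y = 78.30 MPa, ρ = 1120 kg/m³
  candidate U: σ_y = 806.7 MPa, ρ = 3210 kg/m³
  candidate J: σ_y = 246.0 MPa, ρ = 7080 kg/m³
  candidate X: σ_y = 365.0 MPa, ρ = 3180 kg/m³
  candidate V: σ_y = 624.0 MPa, ρ = 19200 kg/m³
  candidate R: σ_y = 79.90 MPa, ρ = 8960 kg/m³
  candidate Z: σ_y = 274.0 MPa, ρ = 7810 kg/m³
  candidate U: M = 27.0×10⁻³
  candidate Q: M = 16.3×10⁻³
  candidate X: M = 16.1×10⁻³
  candidate J: M = 5.55×10⁻³
  candidate Z: M = 5.40×10⁻³
  candidate V: M = 3.80×10⁻³
  candidate R: M = 2.07×10⁻³
Candidate U has the largest M.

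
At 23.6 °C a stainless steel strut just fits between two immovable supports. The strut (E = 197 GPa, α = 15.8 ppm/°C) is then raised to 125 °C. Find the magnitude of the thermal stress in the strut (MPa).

316 MPa

ΔT = 101.4 K. Constrained thermal stress σ = E·α·ΔT = 197.0×10³ MPa × 15.8×10⁻⁶ × 101.4 = 316 MPa (compressive).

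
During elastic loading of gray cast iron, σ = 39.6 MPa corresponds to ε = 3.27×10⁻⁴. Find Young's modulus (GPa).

E = σ/ε = 39.6 MPa / 3.27×10⁻⁴ = 121100 MPa = 121 GPa.

121 GPa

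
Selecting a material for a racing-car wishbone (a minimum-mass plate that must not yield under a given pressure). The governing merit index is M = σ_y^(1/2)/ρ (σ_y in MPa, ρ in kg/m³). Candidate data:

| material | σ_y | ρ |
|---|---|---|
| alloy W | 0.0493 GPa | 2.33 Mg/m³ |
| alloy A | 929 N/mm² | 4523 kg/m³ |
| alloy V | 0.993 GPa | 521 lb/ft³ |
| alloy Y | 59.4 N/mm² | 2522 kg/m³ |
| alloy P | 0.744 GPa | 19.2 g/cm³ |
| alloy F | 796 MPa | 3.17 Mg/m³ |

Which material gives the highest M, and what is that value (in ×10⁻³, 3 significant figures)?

Normalizing units and computing the index:
  alloy W: σ_y = 49.30 MPa, ρ = 2330 kg/m³
  alloy A: σ_y = 929.0 MPa, ρ = 4523 kg/m³
  alloy V: σ_y = 993.0 MPa, ρ = 8346 kg/m³
  alloy Y: σ_y = 59.40 MPa, ρ = 2522 kg/m³
  alloy P: σ_y = 744.0 MPa, ρ = 19200 kg/m³
  alloy F: σ_y = 796.0 MPa, ρ = 3170 kg/m³
  alloy F: M = 8.90×10⁻³
  alloy A: M = 6.74×10⁻³
  alloy V: M = 3.78×10⁻³
  alloy Y: M = 3.06×10⁻³
  alloy W: M = 3.01×10⁻³
  alloy P: M = 1.42×10⁻³
The maximum is for alloy F.

alloy F, M = 8.90×10⁻³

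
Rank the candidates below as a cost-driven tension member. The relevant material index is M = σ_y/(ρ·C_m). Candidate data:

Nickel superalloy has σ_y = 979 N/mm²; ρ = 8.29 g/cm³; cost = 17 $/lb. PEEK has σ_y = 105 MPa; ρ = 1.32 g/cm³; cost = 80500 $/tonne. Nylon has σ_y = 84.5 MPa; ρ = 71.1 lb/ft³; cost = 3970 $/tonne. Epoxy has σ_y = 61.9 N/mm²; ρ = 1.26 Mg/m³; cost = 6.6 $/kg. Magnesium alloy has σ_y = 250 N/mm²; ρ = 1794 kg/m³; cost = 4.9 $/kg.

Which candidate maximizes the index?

Normalizing units and computing the index:
  nickel superalloy: σ_y = 979.0 MPa, ρ = 8290 kg/m³, cost = 37.48 $/kg
  PEEK: σ_y = 105.0 MPa, ρ = 1320 kg/m³, cost = 80.50 $/kg
  nylon: σ_y = 84.50 MPa, ρ = 1139 kg/m³, cost = 3.970 $/kg
  epoxy: σ_y = 61.90 MPa, ρ = 1260 kg/m³, cost = 6.600 $/kg
  magnesium alloy: σ_y = 250.0 MPa, ρ = 1794 kg/m³, cost = 4.900 $/kg
  magnesium alloy: M = 28.4 kN·m per $
  nylon: M = 18.7 kN·m per $
  epoxy: M = 7.44 kN·m per $
  nickel superalloy: M = 3.15 kN·m per $
  PEEK: M = 0.988 kN·m per $
Magnesium alloy ranks first.

magnesium alloy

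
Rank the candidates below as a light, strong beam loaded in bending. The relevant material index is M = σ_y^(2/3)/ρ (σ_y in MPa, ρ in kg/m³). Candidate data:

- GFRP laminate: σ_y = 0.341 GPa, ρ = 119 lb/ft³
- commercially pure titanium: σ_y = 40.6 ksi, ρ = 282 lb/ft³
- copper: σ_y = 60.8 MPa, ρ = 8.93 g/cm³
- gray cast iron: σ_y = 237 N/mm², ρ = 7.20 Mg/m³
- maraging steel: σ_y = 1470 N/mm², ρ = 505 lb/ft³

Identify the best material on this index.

GFRP laminate

After converting to SI:
  GFRP laminate: σ_y = 341.0 MPa, ρ = 1906 kg/m³
  commercially pure titanium: σ_y = 279.9 MPa, ρ = 4517 kg/m³
  copper: σ_y = 60.80 MPa, ρ = 8930 kg/m³
  gray cast iron: σ_y = 237.0 MPa, ρ = 7200 kg/m³
  maraging steel: σ_y = 1470 MPa, ρ = 8089 kg/m³
  GFRP laminate: M = 25.6×10⁻³
  maraging steel: M = 16.0×10⁻³
  commercially pure titanium: M = 9.47×10⁻³
  gray cast iron: M = 5.32×10⁻³
  copper: M = 1.73×10⁻³
GFRP laminate ranks first.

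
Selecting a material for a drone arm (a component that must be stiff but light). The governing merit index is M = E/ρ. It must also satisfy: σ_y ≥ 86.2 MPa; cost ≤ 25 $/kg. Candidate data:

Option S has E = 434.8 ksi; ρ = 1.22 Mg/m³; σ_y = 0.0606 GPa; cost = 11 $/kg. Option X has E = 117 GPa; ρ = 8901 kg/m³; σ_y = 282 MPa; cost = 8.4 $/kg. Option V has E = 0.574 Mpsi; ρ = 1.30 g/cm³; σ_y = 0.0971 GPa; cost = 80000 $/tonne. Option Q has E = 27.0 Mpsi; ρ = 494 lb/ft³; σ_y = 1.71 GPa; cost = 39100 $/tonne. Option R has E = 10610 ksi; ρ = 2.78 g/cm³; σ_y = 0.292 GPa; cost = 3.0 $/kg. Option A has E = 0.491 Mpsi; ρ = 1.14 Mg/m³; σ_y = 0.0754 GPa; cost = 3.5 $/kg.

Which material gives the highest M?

option R

Screen on constraints: σ_y ≥ 86.2 MPa; cost ≤ 25 $/kg. Survivors: option X, option R.
Convert each candidate to consistent units, then evaluate M:
  option X: E = 117.0 GPa, ρ = 8901 kg/m³
  option R: E = 73.15 GPa, ρ = 2780 kg/m³
  option R: M = 26.3 MN·m/kg
  option X: M = 13.1 MN·m/kg
The maximum is for option R.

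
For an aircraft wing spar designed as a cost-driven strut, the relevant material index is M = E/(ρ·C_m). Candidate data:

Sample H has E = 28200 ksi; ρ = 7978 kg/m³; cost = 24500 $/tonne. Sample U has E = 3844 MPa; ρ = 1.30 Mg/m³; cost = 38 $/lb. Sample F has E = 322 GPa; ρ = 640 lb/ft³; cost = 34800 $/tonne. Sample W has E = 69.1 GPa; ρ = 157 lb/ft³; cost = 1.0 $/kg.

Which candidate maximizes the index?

sample W

After converting to SI:
  sample H: E = 194.4 GPa, ρ = 7978 kg/m³, cost = 24.50 $/kg
  sample U: E = 3.844 GPa, ρ = 1300 kg/m³, cost = 83.77 $/kg
  sample F: E = 322.0 GPa, ρ = 10250 kg/m³, cost = 34.80 $/kg
  sample W: E = 69.10 GPa, ρ = 2515 kg/m³, cost = 1.000 $/kg
  sample W: M = 27.5 MN·m per $
  sample H: M = 0.995 MN·m per $
  sample F: M = 0.903 MN·m per $
  sample U: M = 0.0353 MN·m per $
Sample W has the largest M.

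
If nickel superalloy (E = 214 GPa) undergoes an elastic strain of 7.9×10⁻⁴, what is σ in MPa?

σ = E·ε = 214000 MPa × 7.9×10⁻⁴ = 169 MPa.

169 MPa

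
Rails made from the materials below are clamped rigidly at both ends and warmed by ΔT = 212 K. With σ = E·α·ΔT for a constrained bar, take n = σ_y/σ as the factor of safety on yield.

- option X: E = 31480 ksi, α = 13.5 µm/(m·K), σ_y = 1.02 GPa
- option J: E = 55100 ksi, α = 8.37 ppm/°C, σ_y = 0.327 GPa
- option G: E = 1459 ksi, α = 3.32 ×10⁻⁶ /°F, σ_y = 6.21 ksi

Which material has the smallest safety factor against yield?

option J

Converting E to GPa, α to ×10⁻⁶/K, σ_y to MPa, then σ and n for each:
  option X: E = 217.0, α = 13.5, σ_y = 1020 → σ = 621 MPa, n = 1.64
  option J: E = 379.9, α = 8.37, σ_y = 327.0 → σ = 674 MPa, n = 0.485
  option G: E = 10.06, α = 5.98, σ_y = 42.82 → σ = 12.7 MPa, n = 3.36
Option J has the lowest safety factor, n = 0.485.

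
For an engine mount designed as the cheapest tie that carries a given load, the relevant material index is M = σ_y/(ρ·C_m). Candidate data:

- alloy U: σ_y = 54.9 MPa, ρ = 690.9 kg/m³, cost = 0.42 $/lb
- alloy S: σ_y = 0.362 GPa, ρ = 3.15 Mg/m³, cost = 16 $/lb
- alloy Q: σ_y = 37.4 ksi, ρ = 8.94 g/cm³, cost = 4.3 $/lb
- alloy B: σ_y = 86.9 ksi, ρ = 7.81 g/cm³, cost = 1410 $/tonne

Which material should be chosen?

alloy U

Normalizing units and computing the index:
  alloy U: σ_y = 54.90 MPa, ρ = 690.9 kg/m³, cost = 0.9259 $/kg
  alloy S: σ_y = 362.0 MPa, ρ = 3150 kg/m³, cost = 35.27 $/kg
  alloy Q: σ_y = 257.9 MPa, ρ = 8940 kg/m³, cost = 9.480 $/kg
  alloy B: σ_y = 599.2 MPa, ρ = 7810 kg/m³, cost = 1.410 $/kg
  alloy U: M = 85.8 kN·m per $
  alloy B: M = 54.4 kN·m per $
  alloy S: M = 3.26 kN·m per $
  alloy Q: M = 3.04 kN·m per $
The maximum is for alloy U.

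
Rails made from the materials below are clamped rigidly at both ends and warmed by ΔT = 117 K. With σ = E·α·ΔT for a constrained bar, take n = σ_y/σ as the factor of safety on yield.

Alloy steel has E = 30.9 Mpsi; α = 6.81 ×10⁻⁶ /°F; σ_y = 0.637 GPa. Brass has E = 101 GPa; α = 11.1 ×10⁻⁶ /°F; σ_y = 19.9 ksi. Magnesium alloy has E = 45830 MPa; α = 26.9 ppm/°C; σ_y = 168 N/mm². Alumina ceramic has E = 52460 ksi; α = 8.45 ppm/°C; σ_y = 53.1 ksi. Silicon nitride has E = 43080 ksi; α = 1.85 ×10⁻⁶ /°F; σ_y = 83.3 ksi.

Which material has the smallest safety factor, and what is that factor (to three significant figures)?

brass, n = 0.581

With everything in SI (GPa, ×10⁻⁶/K, MPa):
  alloy steel: E = 213.0, α = 12.3, σ_y = 637.0 → σ = 306 MPa, n = 2.08
  brass: E = 101.0, α = 20.0, σ_y = 137.2 → σ = 236 MPa, n = 0.581
  magnesium alloy: E = 45.83, α = 26.9, σ_y = 168.0 → σ = 144 MPa, n = 1.16
  alumina ceramic: E = 361.7, α = 8.45, σ_y = 366.1 → σ = 358 MPa, n = 1.02
  silicon nitride: E = 297.0, α = 3.33, σ_y = 574.3 → σ = 116 MPa, n = 4.96
The minimum is brass at n = 0.581.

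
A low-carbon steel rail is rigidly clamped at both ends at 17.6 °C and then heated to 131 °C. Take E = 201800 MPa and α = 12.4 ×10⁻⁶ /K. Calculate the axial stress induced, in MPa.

E = 201800 MPa = 201.8 GPa.
ΔT = 113.4 K. Constrained thermal stress σ = E·α·ΔT = 201.8×10³ MPa × 12.4×10⁻⁶ × 113.4 = 284 MPa (compressive).

284 MPa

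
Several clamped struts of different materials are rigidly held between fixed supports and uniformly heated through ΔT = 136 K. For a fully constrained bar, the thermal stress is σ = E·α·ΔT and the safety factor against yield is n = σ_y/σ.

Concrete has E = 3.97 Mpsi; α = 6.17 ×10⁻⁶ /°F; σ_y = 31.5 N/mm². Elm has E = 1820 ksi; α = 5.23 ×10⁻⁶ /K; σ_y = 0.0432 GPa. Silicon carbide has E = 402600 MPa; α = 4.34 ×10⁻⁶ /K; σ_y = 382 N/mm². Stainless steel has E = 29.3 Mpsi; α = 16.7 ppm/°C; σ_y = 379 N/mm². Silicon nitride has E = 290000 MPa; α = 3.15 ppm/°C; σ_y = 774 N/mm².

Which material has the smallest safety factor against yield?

With everything in SI (GPa, ×10⁻⁶/K, MPa):
  concrete: E = 27.37, α = 11.1, σ_y = 31.50 → σ = 41.3 MPa, n = 0.762
  elm: E = 12.55, α = 5.23, σ_y = 43.20 → σ = 8.93 MPa, n = 4.84
  silicon carbide: E = 402.6, α = 4.34, σ_y = 382.0 → σ = 238 MPa, n = 1.61
  stainless steel: E = 202.0, α = 16.7, σ_y = 379.0 → σ = 459 MPa, n = 0.826
  silicon nitride: E = 290.0, α = 3.15, σ_y = 774.0 → σ = 124 MPa, n = 6.23
Concrete has the lowest safety factor, n = 0.762.

concrete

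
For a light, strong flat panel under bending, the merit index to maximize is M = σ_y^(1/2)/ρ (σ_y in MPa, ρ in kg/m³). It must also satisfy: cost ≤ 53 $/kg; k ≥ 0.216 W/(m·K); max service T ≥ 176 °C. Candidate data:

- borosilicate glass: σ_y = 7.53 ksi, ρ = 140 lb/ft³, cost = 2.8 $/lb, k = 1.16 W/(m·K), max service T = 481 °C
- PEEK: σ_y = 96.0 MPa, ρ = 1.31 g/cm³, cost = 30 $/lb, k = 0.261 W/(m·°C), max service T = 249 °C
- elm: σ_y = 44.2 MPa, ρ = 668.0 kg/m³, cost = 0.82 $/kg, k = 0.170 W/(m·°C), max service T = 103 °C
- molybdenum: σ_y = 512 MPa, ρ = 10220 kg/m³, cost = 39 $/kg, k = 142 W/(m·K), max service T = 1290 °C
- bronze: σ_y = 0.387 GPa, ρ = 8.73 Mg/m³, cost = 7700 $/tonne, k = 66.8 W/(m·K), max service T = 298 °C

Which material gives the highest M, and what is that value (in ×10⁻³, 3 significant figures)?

borosilicate glass, M = 3.21×10⁻³

Screen on constraints: cost ≤ 53 $/kg; k ≥ 0.216 W/(m·K); max service T ≥ 176 °C. Survivors: borosilicate glass, molybdenum, bronze.
After converting to SI:
  borosilicate glass: σ_y = 51.92 MPa, ρ = 2243 kg/m³
  molybdenum: σ_y = 512.0 MPa, ρ = 10220 kg/m³
  bronze: σ_y = 387.0 MPa, ρ = 8730 kg/m³
  borosilicate glass: M = 3.21×10⁻³
  bronze: M = 2.25×10⁻³
  molybdenum: M = 2.21×10⁻³
Highest index: borosilicate glass.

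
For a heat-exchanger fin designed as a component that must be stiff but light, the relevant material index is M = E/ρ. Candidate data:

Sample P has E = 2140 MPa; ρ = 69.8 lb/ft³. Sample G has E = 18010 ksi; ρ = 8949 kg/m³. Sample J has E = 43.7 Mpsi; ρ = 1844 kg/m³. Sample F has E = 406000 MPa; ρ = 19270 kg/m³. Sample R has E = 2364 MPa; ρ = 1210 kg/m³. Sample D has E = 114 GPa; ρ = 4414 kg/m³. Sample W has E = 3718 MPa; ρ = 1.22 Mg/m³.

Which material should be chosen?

sample J

After converting to SI:
  sample P: E = 2.140 GPa, ρ = 1118 kg/m³
  sample G: E = 124.2 GPa, ρ = 8949 kg/m³
  sample J: E = 301.3 GPa, ρ = 1844 kg/m³
  sample F: E = 406.0 GPa, ρ = 19270 kg/m³
  sample R: E = 2.364 GPa, ρ = 1210 kg/m³
  sample D: E = 114.0 GPa, ρ = 4414 kg/m³
  sample W: E = 3.718 GPa, ρ = 1220 kg/m³
  sample J: M = 163 MN·m/kg
  sample D: M = 25.8 MN·m/kg
  sample F: M = 21.1 MN·m/kg
  sample G: M = 13.9 MN·m/kg
  sample W: M = 3.05 MN·m/kg
  sample R: M = 1.95 MN·m/kg
  sample P: M = 1.91 MN·m/kg
Sample J has the largest M.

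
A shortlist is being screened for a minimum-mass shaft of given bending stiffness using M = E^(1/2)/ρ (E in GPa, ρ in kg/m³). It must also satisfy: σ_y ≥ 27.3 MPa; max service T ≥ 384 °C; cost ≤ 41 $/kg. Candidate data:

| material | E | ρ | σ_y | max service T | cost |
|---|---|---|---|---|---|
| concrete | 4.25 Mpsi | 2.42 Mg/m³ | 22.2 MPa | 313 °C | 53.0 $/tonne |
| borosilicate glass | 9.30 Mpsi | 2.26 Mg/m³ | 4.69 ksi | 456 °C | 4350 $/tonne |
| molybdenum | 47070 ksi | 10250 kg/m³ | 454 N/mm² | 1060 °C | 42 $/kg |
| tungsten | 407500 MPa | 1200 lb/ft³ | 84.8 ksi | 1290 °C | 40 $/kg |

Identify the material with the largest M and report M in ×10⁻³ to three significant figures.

Screen on constraints: σ_y ≥ 27.3 MPa; max service T ≥ 384 °C; cost ≤ 41 $/kg. Survivors: borosilicate glass, tungsten.
Convert each candidate to consistent units, then evaluate M:
  borosilicate glass: E = 64.12 GPa, ρ = 2260 kg/m³
  tungsten: E = 407.5 GPa, ρ = 19220 kg/m³
  borosilicate glass: M = 3.54×10⁻³
  tungsten: M = 1.05×10⁻³
The maximum is for borosilicate glass.

borosilicate glass, M = 3.54×10⁻³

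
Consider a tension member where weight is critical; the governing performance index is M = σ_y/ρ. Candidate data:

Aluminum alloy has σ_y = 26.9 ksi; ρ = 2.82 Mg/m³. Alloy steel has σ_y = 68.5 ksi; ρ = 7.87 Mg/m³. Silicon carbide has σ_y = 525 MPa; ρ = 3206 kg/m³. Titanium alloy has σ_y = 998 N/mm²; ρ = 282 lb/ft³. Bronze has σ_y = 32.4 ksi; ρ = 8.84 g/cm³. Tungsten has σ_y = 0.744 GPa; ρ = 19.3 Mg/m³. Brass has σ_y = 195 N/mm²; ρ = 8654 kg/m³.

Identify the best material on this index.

Normalizing units and computing the index:
  aluminum alloy: σ_y = 185.5 MPa, ρ = 2820 kg/m³
  alloy steel: σ_y = 472.3 MPa, ρ = 7870 kg/m³
  silicon carbide: σ_y = 525.0 MPa, ρ = 3206 kg/m³
  titanium alloy: σ_y = 998.0 MPa, ρ = 4517 kg/m³
  bronze: σ_y = 223.4 MPa, ρ = 8840 kg/m³
  tungsten: σ_y = 744.0 MPa, ρ = 19300 kg/m³
  brass: σ_y = 195.0 MPa, ρ = 8654 kg/m³
  titanium alloy: M = 221 kN·m/kg
  silicon carbide: M = 164 kN·m/kg
  aluminum alloy: M = 65.8 kN·m/kg
  alloy steel: M = 60.0 kN·m/kg
  tungsten: M = 38.5 kN·m/kg
  bronze: M = 25.3 kN·m/kg
  brass: M = 22.5 kN·m/kg
Titanium alloy ranks first.

titanium alloy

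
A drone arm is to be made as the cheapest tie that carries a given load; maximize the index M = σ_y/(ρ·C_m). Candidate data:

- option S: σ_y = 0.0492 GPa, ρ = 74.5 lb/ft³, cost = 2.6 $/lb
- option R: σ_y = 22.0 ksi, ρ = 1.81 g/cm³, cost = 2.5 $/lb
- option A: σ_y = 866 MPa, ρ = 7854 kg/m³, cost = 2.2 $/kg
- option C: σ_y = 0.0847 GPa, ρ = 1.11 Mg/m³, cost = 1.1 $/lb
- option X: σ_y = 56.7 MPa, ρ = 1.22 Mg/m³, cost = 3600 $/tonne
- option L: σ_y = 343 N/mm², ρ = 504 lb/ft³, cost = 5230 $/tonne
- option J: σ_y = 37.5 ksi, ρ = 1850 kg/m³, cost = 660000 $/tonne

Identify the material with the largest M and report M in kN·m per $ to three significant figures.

Normalizing units and computing the index:
  option S: σ_y = 49.20 MPa, ρ = 1193 kg/m³, cost = 5.732 $/kg
  option R: σ_y = 151.7 MPa, ρ = 1810 kg/m³, cost = 5.511 $/kg
  option A: σ_y = 866.0 MPa, ρ = 7854 kg/m³, cost = 2.200 $/kg
  option C: σ_y = 84.70 MPa, ρ = 1110 kg/m³, cost = 2.425 $/kg
  option X: σ_y = 56.70 MPa, ρ = 1220 kg/m³, cost = 3.600 $/kg
  option L: σ_y = 343.0 MPa, ρ = 8073 kg/m³, cost = 5.230 $/kg
  option J: σ_y = 258.6 MPa, ρ = 1850 kg/m³, cost = 660.0 $/kg
  option A: M = 50.1 kN·m per $
  option C: M = 31.5 kN·m per $
  option R: M = 15.2 kN·m per $
  option X: M = 12.9 kN·m per $
  option L: M = 8.12 kN·m per $
  option S: M = 7.19 kN·m per $
  option J: M = 0.212 kN·m per $
Highest index: option A.

option A, M = 50.1 kN·m per $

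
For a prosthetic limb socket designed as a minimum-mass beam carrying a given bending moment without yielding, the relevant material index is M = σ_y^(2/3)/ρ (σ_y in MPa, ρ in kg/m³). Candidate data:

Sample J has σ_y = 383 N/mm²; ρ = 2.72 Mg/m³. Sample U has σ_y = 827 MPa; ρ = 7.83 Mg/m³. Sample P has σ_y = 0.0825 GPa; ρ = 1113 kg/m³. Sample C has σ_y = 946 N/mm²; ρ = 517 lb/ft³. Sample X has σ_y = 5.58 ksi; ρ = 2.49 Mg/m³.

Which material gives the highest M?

After converting to SI:
  sample J: σ_y = 383.0 MPa, ρ = 2720 kg/m³
  sample U: σ_y = 827.0 MPa, ρ = 7830 kg/m³
  sample P: σ_y = 82.50 MPa, ρ = 1113 kg/m³
  sample C: σ_y = 946.0 MPa, ρ = 8282 kg/m³
  sample X: σ_y = 38.47 MPa, ρ = 2490 kg/m³
  sample J: M = 19.4×10⁻³
  sample P: M = 17.0×10⁻³
  sample C: M = 11.6×10⁻³
  sample U: M = 11.3×10⁻³
  sample X: M = 4.58×10⁻³
Highest index: sample J.

sample J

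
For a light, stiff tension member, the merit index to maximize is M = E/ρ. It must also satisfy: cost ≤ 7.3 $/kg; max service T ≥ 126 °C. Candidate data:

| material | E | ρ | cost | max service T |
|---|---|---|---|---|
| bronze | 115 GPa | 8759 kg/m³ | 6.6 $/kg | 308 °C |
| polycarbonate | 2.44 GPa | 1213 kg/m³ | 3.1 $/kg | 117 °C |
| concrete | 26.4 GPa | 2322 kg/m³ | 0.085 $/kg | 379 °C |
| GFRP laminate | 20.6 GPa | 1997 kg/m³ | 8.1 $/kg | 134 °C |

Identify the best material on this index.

bronze

Screen on constraints: cost ≤ 7.3 $/kg; max service T ≥ 126 °C. Survivors: bronze, concrete.
Evaluate M for each candidate:
  bronze: M = 13.1 MN·m/kg
  concrete: M = 11.4 MN·m/kg
Highest index: bronze.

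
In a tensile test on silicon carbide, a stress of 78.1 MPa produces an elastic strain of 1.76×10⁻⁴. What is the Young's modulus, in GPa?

444 GPa

E = σ/ε = 78.1 MPa / 1.76×10⁻⁴ = 443800 MPa = 444 GPa.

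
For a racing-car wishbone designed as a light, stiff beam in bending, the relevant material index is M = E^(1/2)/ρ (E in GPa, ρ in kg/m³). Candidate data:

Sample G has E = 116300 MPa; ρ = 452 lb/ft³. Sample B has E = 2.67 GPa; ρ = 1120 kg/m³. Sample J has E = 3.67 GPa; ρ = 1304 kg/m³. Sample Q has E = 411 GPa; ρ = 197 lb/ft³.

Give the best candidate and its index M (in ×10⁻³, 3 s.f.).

sample Q, M = 6.42×10⁻³

In SI units:
  sample G: E = 116.3 GPa, ρ = 7240 kg/m³
  sample B: E = 2.670 GPa, ρ = 1120 kg/m³
  sample J: E = 3.670 GPa, ρ = 1304 kg/m³
  sample Q: E = 411.0 GPa, ρ = 3156 kg/m³
  sample Q: M = 6.42×10⁻³
  sample G: M = 1.49×10⁻³
  sample J: M = 1.47×10⁻³
  sample B: M = 1.46×10⁻³
Sample Q has the largest M.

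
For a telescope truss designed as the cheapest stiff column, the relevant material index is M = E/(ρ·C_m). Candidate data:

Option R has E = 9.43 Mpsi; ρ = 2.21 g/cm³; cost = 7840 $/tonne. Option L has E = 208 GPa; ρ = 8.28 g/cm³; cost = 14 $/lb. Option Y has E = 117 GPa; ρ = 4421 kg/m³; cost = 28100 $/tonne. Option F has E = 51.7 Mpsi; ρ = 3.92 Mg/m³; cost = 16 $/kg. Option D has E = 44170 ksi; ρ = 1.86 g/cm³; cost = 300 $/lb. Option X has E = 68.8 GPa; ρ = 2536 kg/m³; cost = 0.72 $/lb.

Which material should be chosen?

option X

Convert each candidate to consistent units, then evaluate M:
  option R: E = 65.02 GPa, ρ = 2210 kg/m³, cost = 7.840 $/kg
  option L: E = 208.0 GPa, ρ = 8280 kg/m³, cost = 30.86 $/kg
  option Y: E = 117.0 GPa, ρ = 4421 kg/m³, cost = 28.10 $/kg
  option F: E = 356.5 GPa, ρ = 3920 kg/m³, cost = 16.00 $/kg
  option D: E = 304.5 GPa, ρ = 1860 kg/m³, cost = 661.4 $/kg
  option X: E = 68.80 GPa, ρ = 2536 kg/m³, cost = 1.587 $/kg
  option X: M = 17.1 MN·m per $
  option F: M = 5.68 MN·m per $
  option R: M = 3.75 MN·m per $
  option Y: M = 0.942 MN·m per $
  option L: M = 0.814 MN·m per $
  option D: M = 0.248 MN·m per $
Option X has the largest M.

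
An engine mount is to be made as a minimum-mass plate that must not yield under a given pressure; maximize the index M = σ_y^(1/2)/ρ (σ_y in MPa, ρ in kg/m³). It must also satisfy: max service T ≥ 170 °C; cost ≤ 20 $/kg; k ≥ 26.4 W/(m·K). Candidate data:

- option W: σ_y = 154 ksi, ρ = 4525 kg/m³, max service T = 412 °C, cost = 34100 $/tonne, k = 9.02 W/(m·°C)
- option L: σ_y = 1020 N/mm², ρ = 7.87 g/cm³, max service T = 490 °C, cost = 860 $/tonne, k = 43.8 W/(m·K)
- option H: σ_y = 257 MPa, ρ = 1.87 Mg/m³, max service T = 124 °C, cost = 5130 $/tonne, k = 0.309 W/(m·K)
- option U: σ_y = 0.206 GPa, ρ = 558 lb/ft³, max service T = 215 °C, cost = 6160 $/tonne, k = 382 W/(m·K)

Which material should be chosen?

option L

Screen on constraints: max service T ≥ 170 °C; cost ≤ 20 $/kg; k ≥ 26.4 W/(m·K). Survivors: option L, option U.
Convert each candidate to consistent units, then evaluate M:
  option L: σ_y = 1020 MPa, ρ = 7870 kg/m³
  option U: σ_y = 206.0 MPa, ρ = 8938 kg/m³
  option L: M = 4.06×10⁻³
  option U: M = 1.61×10⁻³
Highest index: option L.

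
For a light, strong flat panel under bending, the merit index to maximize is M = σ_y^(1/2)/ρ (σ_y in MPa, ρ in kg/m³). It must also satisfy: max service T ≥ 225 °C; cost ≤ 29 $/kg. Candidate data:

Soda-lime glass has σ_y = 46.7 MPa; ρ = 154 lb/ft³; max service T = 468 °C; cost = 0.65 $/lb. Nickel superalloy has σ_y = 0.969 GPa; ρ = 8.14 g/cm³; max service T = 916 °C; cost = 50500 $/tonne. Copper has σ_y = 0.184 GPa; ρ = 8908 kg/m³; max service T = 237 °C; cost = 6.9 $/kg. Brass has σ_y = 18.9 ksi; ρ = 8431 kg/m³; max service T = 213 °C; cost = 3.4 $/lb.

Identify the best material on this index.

Screen on constraints: max service T ≥ 225 °C; cost ≤ 29 $/kg. Survivors: soda-lime glass, copper.
In SI units:
  soda-lime glass: σ_y = 46.70 MPa, ρ = 2467 kg/m³
  copper: σ_y = 184.0 MPa, ρ = 8908 kg/m³
  soda-lime glass: M = 2.77×10⁻³
  copper: M = 1.52×10⁻³
Highest index: soda-lime glass.

soda-lime glass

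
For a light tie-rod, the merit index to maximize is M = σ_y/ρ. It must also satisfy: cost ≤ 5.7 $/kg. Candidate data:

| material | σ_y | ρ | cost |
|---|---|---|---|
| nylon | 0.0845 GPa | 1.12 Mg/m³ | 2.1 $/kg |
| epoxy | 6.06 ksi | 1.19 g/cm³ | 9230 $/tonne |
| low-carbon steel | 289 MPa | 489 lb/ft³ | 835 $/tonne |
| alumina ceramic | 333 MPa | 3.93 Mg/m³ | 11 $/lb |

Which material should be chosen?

Screen on constraints: cost ≤ 5.7 $/kg. Survivors: nylon, low-carbon steel.
Putting every candidate on a common basis:
  nylon: σ_y = 84.50 MPa, ρ = 1120 kg/m³
  low-carbon steel: σ_y = 289.0 MPa, ρ = 7833 kg/m³
  nylon: M = 75.4 kN·m/kg
  low-carbon steel: M = 36.9 kN·m/kg
Nylon ranks first.

nylon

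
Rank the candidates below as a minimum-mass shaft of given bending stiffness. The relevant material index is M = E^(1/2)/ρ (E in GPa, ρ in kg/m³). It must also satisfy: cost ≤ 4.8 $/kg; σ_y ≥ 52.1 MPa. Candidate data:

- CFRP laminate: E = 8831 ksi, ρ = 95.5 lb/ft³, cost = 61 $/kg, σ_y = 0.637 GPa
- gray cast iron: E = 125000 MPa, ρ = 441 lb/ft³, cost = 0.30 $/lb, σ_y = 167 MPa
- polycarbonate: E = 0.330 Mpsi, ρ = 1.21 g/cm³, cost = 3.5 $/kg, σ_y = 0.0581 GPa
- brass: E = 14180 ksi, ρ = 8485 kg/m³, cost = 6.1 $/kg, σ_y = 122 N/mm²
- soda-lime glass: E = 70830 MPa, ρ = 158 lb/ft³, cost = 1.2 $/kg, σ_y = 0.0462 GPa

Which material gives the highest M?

Screen on constraints: cost ≤ 4.8 $/kg; σ_y ≥ 52.1 MPa. Survivors: gray cast iron, polycarbonate.
Convert each candidate to consistent units, then evaluate M:
  gray cast iron: E = 125.0 GPa, ρ = 7064 kg/m³
  polycarbonate: E = 2.275 GPa, ρ = 1210 kg/m³
  gray cast iron: M = 1.58×10⁻³
  polycarbonate: M = 1.25×10⁻³
The maximum is for gray cast iron.

gray cast iron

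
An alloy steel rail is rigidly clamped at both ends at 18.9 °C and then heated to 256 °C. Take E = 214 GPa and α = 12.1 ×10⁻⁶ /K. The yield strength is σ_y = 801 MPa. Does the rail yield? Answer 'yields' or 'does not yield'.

does not yield

ΔT = 237.1 K. Constrained thermal stress σ = E·α·ΔT = 214.0×10³ MPa × 12.1×10⁻⁶ × 237.1 = 614 MPa (compressive).
Compare to σ_y = 801 MPa: σ < σ_y, so it does not yield.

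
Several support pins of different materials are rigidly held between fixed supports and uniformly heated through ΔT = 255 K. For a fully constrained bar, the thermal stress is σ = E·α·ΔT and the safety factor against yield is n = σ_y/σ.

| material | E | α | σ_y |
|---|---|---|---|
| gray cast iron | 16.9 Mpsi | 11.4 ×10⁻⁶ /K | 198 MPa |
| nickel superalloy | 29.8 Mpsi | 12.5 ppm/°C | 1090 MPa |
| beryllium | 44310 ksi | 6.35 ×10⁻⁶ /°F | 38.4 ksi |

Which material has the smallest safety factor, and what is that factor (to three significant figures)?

beryllium, n = 0.297

With everything in SI (GPa, ×10⁻⁶/K, MPa):
  gray cast iron: E = 116.5, α = 11.4, σ_y = 198.0 → σ = 339 MPa, n = 0.585
  nickel superalloy: E = 205.5, α = 12.5, σ_y = 1090 → σ = 655 MPa, n = 1.66
  beryllium: E = 305.5, α = 11.4, σ_y = 264.8 → σ = 890 MPa, n = 0.297
The minimum is beryllium at n = 0.297.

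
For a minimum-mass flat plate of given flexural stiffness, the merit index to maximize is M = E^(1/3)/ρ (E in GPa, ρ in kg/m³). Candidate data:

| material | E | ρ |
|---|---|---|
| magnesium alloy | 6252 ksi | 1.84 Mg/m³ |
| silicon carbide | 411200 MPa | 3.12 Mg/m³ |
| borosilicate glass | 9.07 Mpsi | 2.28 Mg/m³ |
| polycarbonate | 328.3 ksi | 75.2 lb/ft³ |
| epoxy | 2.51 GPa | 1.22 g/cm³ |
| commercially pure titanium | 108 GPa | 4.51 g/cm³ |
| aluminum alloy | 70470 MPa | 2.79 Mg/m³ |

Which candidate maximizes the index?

silicon carbide

After converting to SI:
  magnesium alloy: E = 43.11 GPa, ρ = 1840 kg/m³
  silicon carbide: E = 411.2 GPa, ρ = 3120 kg/m³
  borosilicate glass: E = 62.54 GPa, ρ = 2280 kg/m³
  polycarbonate: E = 2.264 GPa, ρ = 1205 kg/m³
  epoxy: E = 2.510 GPa, ρ = 1220 kg/m³
  commercially pure titanium: E = 108.0 GPa, ρ = 4510 kg/m³
  aluminum alloy: E = 70.47 GPa, ρ = 2790 kg/m³
  silicon carbide: M = 2.38×10⁻³
  magnesium alloy: M = 1.91×10⁻³
  borosilicate glass: M = 1.74×10⁻³
  aluminum alloy: M = 1.48×10⁻³
  epoxy: M = 1.11×10⁻³
  polycarbonate: M = 1.09×10⁻³
  commercially pure titanium: M = 1.06×10⁻³
The maximum is for silicon carbide.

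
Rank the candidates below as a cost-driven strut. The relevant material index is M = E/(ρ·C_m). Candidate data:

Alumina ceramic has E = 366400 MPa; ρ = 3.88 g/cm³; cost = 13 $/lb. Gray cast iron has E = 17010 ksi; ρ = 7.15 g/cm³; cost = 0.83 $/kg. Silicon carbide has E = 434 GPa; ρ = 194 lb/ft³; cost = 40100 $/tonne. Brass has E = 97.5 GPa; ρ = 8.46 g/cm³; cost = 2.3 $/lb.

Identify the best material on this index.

gray cast iron

After converting to SI:
  alumina ceramic: E = 366.4 GPa, ρ = 3880 kg/m³, cost = 28.66 $/kg
  gray cast iron: E = 117.3 GPa, ρ = 7150 kg/m³, cost = 0.8300 $/kg
  silicon carbide: E = 434.0 GPa, ρ = 3108 kg/m³, cost = 40.10 $/kg
  brass: E = 97.50 GPa, ρ = 8460 kg/m³, cost = 5.071 $/kg
  gray cast iron: M = 19.8 MN·m per $
  silicon carbide: M = 3.48 MN·m per $
  alumina ceramic: M = 3.29 MN·m per $
  brass: M = 2.27 MN·m per $
Gray cast iron ranks first.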